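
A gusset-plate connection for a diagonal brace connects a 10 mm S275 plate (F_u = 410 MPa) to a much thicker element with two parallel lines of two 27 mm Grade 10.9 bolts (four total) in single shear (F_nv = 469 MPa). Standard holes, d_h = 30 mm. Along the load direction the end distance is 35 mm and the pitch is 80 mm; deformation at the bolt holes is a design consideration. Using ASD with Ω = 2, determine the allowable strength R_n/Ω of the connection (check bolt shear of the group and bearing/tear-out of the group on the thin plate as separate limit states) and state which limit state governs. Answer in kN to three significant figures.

Bolt shear: A_b = π·27²/4 = 572.6 mm²; R_n = 469 × 572.6 × 4 × 1 / 1000 = 1074 kN → 1074 / 2 = 537 kN.
Bearing (1.2 l_c t F_u ≤ 2.4 d t F_u): upper limit = 2.4·27·10·410 / 1000 = 265.7 kN.
  Edge l_c = 35 − 30/2 = 20 → r_n = 98.4 kN; interior l_c = 80 − 30 = 50 → r_n = 246 kN.
  R_n,bearing = 2·98.4 + 2·246 = 688.8 kN → 688.8 / 2 = 344 kN.
Bearing governs: 344 kN.

344 kN (bearing governs)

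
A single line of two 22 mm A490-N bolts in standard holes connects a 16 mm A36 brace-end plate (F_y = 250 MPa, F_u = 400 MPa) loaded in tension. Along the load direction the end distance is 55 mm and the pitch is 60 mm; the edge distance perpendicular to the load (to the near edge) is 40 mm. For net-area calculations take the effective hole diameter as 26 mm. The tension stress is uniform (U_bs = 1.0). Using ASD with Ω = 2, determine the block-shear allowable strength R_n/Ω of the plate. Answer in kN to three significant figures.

224 kN

Shear plane L_v = 55 + 1·60 = 115 mm; A_gv = 115 × 16 = 1840 mm².
A_nv = (115 − 1.5·26) × 16 = 1216 mm².
A_nt = (40 − 0.5·26) × 16 = 432 mm².
0.6 F_u A_nv = 291.8 kN; 0.6 F_y A_gv = 276 kN → shear yielding governs the shear term.
R_n = 276 + 1.0 × 400 × 432 / 1000 = 448.8 kN.
Allowable strength R_n/Ω = 448.8 / 2 = 224 kN.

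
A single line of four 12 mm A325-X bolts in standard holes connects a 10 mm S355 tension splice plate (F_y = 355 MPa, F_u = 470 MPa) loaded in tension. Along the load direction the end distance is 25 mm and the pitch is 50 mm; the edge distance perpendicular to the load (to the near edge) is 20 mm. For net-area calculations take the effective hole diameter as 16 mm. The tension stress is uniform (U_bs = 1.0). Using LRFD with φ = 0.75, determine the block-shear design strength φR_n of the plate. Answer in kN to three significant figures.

294 kN

Shear plane L_v = 25 + 3·50 = 175 mm; A_gv = 175 × 10 = 1750 mm².
A_nv = (175 − 3.5·16) × 10 = 1190 mm².
A_nt = (20 − 0.5·16) × 10 = 120 mm².
0.6 F_u A_nv = 335.6 kN; 0.6 F_y A_gv = 372.8 kN → shear rupture governs the shear term.
R_n = 335.6 + 1.0 × 470 × 120 / 1000 = 392 kN.
Design strength φR_n = 0.75 × 392 = 294 kN.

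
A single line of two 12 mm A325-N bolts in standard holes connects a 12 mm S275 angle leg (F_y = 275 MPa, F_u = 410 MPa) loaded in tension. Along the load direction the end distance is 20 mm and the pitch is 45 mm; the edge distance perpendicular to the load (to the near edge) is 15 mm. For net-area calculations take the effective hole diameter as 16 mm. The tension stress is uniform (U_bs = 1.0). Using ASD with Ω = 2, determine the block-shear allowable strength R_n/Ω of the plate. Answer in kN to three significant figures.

77.7 kN

Shear plane L_v = 20 + 1·45 = 65 mm; A_gv = 65 × 12 = 780 mm².
A_nv = (65 − 1.5·16) × 12 = 492 mm².
A_nt = (15 − 0.5·16) × 12 = 84 mm².
0.6 F_u A_nv = 121 kN; 0.6 F_y A_gv = 128.7 kN → shear rupture governs the shear term.
R_n = 121 + 1.0 × 410 × 84 / 1000 = 155.5 kN.
Allowable strength R_n/Ω = 155.5 / 2 = 77.7 kN.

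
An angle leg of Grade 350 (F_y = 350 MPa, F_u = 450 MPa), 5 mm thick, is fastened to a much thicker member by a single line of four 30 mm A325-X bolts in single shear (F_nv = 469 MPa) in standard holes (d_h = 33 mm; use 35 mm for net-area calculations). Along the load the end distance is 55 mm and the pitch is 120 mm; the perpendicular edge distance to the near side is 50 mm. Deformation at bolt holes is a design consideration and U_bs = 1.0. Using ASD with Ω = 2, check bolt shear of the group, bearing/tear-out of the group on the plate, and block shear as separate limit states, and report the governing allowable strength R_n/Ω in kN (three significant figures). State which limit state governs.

234 kN (block shear governs)

Bolt shear: A_b = π·30²/4 = 706.9 mm²; R_n = 469 × 706.9 × 4 × 1 / 1000 = 1326 kN → 1326 / 2 = 663 kN.
Bearing: edge l_c = 38.5, r_n = 103.9 kN; interior l_c = 87, r_n = 162 kN; R_n = 103.9 + 3·162 = 590 kN → 295 kN.
Block shear: A_gv = 2075, A_nv = 1462, A_nt = 162.5 mm²; R_n = min(0.6F_uA_nv, 0.6F_yA_gv) + U_bs·F_u·A_nt = 468 kN → 234 kN.
Block shear governs: 234 kN.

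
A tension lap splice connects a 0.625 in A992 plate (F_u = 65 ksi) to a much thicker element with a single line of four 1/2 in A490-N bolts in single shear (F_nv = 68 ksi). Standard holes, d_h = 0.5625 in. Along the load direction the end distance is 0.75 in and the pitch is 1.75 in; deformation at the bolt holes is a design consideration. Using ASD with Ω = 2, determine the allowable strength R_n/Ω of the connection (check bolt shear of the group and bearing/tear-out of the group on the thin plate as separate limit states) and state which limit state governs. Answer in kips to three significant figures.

26.7 kips (bolt shear governs)

Bolt shear: A_b = π·0.5²/4 = 0.1963 in²; R_n = 68 × 0.1963 × 4 × 1 = 53.41 kips → 53.41 / 2 = 26.7 kips.
Bearing (1.2 l_c t F_u ≤ 2.4 d t F_u): upper limit = 2.4·0.5·0.625·65 = 48.75 kips.
  Edge l_c = 0.75 − 0.5625/2 = 0.4688 → r_n = 22.85 kips; interior l_c = 1.75 − 0.5625 = 1.188 → r_n = 48.75 kips.
  R_n,bearing = 1·22.85 + 3·48.75 = 169.1 kips → 169.1 / 2 = 84.6 kips.
Bolt shear governs: 26.7 kips.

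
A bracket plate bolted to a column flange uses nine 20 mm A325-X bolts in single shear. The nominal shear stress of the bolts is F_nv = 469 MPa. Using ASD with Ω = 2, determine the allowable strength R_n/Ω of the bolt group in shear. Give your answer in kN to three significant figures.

A_b = π × 20² / 4 = 314.2 mm².
R_n = F_nv · A_b · n · n_s = 469 × 314.2 × 9 × 1 / 1000 = 1326 kN.
Allowable strength R_n/Ω = 1326 / 2 = 663 kN.

663 kN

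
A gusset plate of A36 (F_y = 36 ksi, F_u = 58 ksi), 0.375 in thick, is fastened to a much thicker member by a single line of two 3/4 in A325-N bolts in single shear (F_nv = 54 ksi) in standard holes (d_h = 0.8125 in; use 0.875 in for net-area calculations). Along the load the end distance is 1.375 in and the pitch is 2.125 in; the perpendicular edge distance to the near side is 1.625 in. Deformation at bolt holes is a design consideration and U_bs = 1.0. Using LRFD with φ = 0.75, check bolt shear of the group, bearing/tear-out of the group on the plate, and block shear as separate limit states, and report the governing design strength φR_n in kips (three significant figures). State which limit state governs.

35.8 kips (bolt shear governs)

Bolt shear: A_b = π·0.75²/4 = 0.4418 in²; R_n = 54 × 0.4418 × 2 × 1 = 47.71 kips → 0.75 × 47.71 = 35.8 kips.
Bearing: edge l_c = 0.9688, r_n = 25.28 kips; interior l_c = 1.312, r_n = 34.26 kips; R_n = 25.28 + 1·34.26 = 59.54 kips → 44.7 kips.
Block shear: A_gv = 1.312, A_nv = 0.8203, A_nt = 0.4453 in²; R_n = min(0.6F_uA_nv, 0.6F_yA_gv) + U_bs·F_u·A_nt = 54.18 kips → 40.6 kips.
Bolt shear governs: 35.8 kips.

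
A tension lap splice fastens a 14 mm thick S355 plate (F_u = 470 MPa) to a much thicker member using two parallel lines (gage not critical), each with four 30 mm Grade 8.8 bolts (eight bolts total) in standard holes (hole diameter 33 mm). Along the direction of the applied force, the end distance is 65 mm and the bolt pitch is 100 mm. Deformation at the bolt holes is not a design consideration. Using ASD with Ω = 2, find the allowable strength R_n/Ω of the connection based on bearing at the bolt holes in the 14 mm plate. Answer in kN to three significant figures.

2260 kN

Per bolt r_n = 1.5 l_c t F_u ≤ 3.0 d t F_u; upper limit = 3.0 × 30 × 14 × 470 / 1000 = 592.2 kN.
Edge bolt: l_c = 65 − 33/2 = 48.5 mm → 1.5 × 48.5 × 14 × 470 / 1000 = 478.7 → r_n = 478.7 kN.
Interior bolts: l_c = 100 − 33 = 67 mm → 1.5 × 67 × 14 × 470 / 1000 = 661.3 → r_n = 592.2 kN.
R_n = 2 × 478.7 + 6 × 592.2 = 4511 kN.
Allowable strength R_n/Ω = 4511 / 2 = 2260 kN.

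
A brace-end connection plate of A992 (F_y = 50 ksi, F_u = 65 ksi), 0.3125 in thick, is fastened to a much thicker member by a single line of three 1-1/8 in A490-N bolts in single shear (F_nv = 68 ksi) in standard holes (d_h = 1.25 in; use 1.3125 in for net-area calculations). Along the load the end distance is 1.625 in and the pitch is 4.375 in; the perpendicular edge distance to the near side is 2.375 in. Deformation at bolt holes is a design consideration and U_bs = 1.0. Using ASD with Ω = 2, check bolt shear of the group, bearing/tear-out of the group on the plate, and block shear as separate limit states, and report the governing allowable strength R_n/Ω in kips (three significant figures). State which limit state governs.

Bolt shear: A_b = π·1.125²/4 = 0.994 in²; R_n = 68 × 0.994 × 3 × 1 = 202.8 kips → 202.8 / 2 = 101 kips.
Bearing: edge l_c = 1, r_n = 24.38 kips; interior l_c = 3.125, r_n = 54.84 kips; R_n = 24.38 + 2·54.84 = 134.1 kips → 67 kips.
Block shear: A_gv = 3.242, A_nv = 2.217, A_nt = 0.5371 in²; R_n = min(0.6F_uA_nv, 0.6F_yA_gv) + U_bs·F_u·A_nt = 121.4 kips → 60.7 kips.
Block shear governs: 60.7 kips.

60.7 kips (block shear governs)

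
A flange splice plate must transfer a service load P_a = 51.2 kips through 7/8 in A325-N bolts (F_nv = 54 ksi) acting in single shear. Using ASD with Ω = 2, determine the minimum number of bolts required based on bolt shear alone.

A_b = π·0.875²/4 = 0.6013 in².
Per-bolt allowable strength R_n/Ω = 54 × 0.6013 × 1 / 2 = 16.24 kips.
n ≥ 51.2 / 16.24 = 3.154 → use 4 bolts.

4 bolts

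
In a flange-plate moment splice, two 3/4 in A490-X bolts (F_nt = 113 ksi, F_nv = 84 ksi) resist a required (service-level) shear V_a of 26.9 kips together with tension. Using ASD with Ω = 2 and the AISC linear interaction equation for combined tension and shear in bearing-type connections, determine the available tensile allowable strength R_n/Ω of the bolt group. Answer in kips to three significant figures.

28.7 kips

A_b = π·0.75²/4 = 0.4418 in²; f_rv = 26.9 / (2 × 0.4418) = 30.44 ksi.
F'_nt = 1.3 F_nt − (Ω F_nt / F_nv) f_rv = 1.3·113 − (2·113/84)·30.44 = 64.99 ksi, capped at F_nt → F'_nt = 64.99 ksi.
R_n = F'_nt · A_b · n = 64.99 × 0.4418 × 2 = 57.42 kips.
Allowable strength R_n/Ω = 57.42 / 2 = 28.7 kips.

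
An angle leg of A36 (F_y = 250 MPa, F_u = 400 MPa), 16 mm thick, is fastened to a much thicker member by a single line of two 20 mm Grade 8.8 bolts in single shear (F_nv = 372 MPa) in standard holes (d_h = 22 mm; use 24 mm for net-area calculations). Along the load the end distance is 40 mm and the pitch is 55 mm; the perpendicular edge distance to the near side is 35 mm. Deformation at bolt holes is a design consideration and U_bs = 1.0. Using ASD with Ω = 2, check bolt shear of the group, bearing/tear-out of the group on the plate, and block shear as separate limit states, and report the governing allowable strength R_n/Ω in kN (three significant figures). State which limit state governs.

Bolt shear: A_b = π·20²/4 = 314.2 mm²; R_n = 372 × 314.2 × 2 × 1 / 1000 = 233.7 kN → 233.7 / 2 = 117 kN.
Bearing: edge l_c = 29, r_n = 222.7 kN; interior l_c = 33, r_n = 253.4 kN; R_n = 222.7 + 1·253.4 = 476.2 kN → 238 kN.
Block shear: A_gv = 1520, A_nv = 944, A_nt = 368 mm²; R_n = min(0.6F_uA_nv, 0.6F_yA_gv) + U_bs·F_u·A_nt = 373.8 kN → 187 kN.
Bolt shear governs: 117 kN.

117 kN (bolt shear governs)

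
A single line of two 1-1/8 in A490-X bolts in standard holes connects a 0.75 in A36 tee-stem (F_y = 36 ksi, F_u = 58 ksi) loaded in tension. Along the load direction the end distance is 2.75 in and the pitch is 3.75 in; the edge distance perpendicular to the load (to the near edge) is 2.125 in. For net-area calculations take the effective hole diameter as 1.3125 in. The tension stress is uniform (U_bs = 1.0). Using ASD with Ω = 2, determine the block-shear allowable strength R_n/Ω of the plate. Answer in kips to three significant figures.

84.6 kips

Shear plane L_v = 2.75 + 1·3.75 = 6.5 in; A_gv = 6.5 × 0.75 = 4.875 in².
A_nv = (6.5 − 1.5·1.3125) × 0.75 = 3.398 in².
A_nt = (2.125 − 0.5·1.3125) × 0.75 = 1.102 in².
0.6 F_u A_nv = 118.3 kips; 0.6 F_y A_gv = 105.3 kips → shear yielding governs the shear term.
R_n = 105.3 + 1.0 × 58 × 1.102 = 169.2 kips.
Allowable strength R_n/Ω = 169.2 / 2 = 84.6 kips.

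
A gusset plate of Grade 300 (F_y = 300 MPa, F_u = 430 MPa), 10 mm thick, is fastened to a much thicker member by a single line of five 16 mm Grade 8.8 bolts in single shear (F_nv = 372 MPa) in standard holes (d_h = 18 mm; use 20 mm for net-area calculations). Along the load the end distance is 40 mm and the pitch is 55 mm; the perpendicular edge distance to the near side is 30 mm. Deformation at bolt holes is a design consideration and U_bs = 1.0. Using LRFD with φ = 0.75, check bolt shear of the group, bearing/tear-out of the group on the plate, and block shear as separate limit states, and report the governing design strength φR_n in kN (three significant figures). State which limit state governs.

280 kN (bolt shear governs)

Bolt shear: A_b = π·16²/4 = 201.1 mm²; R_n = 372 × 201.1 × 5 × 1 / 1000 = 374 kN → 0.75 × 374 = 280 kN.
Bearing: edge l_c = 31, r_n = 160 kN; interior l_c = 37, r_n = 165.1 kN; R_n = 160 + 4·165.1 = 820.4 kN → 615 kN.
Block shear: A_gv = 2600, A_nv = 1700, A_nt = 200 mm²; R_n = min(0.6F_uA_nv, 0.6F_yA_gv) + U_bs·F_u·A_nt = 524.6 kN → 393 kN.
Bolt shear governs: 280 kN.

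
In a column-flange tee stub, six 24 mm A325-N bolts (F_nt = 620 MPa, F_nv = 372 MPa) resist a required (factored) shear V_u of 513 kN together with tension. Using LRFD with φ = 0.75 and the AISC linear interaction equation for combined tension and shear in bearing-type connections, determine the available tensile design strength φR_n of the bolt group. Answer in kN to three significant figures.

786 kN

A_b = π·24²/4 = 452.4 mm²; f_rv = 513 × 1000 / (6 × 452.4) = 189 MPa.
F'_nt = 1.3 F_nt − (F_nt / φF_nv) f_rv = 1.3·620 − (620/(0.75·372))·189 = 386 MPa, capped at F_nt → F'_nt = 386 MPa.
R_n = F'_nt · A_b · n = 386 × 452.4 × 6 / 1000 = 1048 kN.
Design strength φR_n = 0.75 × 1048 = 786 kN.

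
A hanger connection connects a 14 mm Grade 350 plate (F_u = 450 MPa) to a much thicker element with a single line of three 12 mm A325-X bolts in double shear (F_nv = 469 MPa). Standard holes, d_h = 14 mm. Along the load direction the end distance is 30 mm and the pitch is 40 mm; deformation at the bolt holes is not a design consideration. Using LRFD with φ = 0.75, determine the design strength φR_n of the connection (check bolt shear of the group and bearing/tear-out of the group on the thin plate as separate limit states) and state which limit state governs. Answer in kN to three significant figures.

239 kN (bolt shear governs)

Bolt shear: A_b = π·12²/4 = 113.1 mm²; R_n = 469 × 113.1 × 3 × 2 / 1000 = 318.3 kN → 0.75 × 318.3 = 239 kN.
Bearing (1.5 l_c t F_u ≤ 3.0 d t F_u): upper limit = 3.0·12·14·450 / 1000 = 226.8 kN.
  Edge l_c = 30 − 14/2 = 23 → r_n = 217.3 kN; interior l_c = 40 − 14 = 26 → r_n = 226.8 kN.
  R_n,bearing = 1·217.3 + 2·226.8 = 671 kN → 0.75 × 671 = 503 kN.
Bolt shear governs: 239 kN.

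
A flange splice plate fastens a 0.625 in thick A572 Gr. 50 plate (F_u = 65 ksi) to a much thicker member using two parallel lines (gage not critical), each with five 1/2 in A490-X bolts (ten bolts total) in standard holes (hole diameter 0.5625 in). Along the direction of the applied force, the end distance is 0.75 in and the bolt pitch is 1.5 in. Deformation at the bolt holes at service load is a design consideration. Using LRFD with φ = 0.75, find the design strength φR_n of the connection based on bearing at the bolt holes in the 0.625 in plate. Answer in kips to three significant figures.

Per bolt r_n = 1.2 l_c t F_u ≤ 2.4 d t F_u; upper limit = 2.4 × 0.5 × 0.625 × 65 = 48.75 kips.
Edge bolt: l_c = 0.75 − 0.5625/2 = 0.4688 in → 1.2 × 0.4688 × 0.625 × 65 = 22.85 → r_n = 22.85 kips.
Interior bolts: l_c = 1.5 − 0.5625 = 0.9375 in → 1.2 × 0.9375 × 0.625 × 65 = 45.7 → r_n = 45.7 kips.
R_n = 2 × 22.85 + 8 × 45.7 = 411.3 kips.
Design strength φR_n = 0.75 × 411.3 = 308 kips.

308 kips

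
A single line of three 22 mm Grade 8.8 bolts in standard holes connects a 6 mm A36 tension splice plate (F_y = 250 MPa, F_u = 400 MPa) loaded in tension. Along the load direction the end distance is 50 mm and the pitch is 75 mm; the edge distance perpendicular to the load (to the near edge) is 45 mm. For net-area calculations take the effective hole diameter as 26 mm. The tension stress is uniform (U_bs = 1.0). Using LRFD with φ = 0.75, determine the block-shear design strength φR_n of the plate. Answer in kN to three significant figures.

193 kN

Shear plane L_v = 50 + 2·75 = 200 mm; A_gv = 200 × 6 = 1200 mm².
A_nv = (200 − 2.5·26) × 6 = 810 mm².
A_nt = (45 − 0.5·26) × 6 = 192 mm².
0.6 F_u A_nv = 194.4 kN; 0.6 F_y A_gv = 180 kN → shear yielding governs the shear term.
R_n = 180 + 1.0 × 400 × 192 / 1000 = 256.8 kN.
Design strength φR_n = 0.75 × 256.8 = 193 kN.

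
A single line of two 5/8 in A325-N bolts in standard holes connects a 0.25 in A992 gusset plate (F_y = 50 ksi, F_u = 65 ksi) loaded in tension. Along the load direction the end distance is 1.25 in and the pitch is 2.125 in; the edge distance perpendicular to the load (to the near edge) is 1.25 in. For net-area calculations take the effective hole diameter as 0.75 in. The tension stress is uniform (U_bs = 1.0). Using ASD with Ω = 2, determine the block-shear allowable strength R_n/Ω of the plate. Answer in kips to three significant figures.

Shear plane L_v = 1.25 + 1·2.125 = 3.375 in; A_gv = 3.375 × 0.25 = 0.8438 in².
A_nv = (3.375 − 1.5·0.75) × 0.25 = 0.5625 in².
A_nt = (1.25 − 0.5·0.75) × 0.25 = 0.2188 in².
0.6 F_u A_nv = 21.94 kips; 0.6 F_y A_gv = 25.31 kips → shear rupture governs the shear term.
R_n = 21.94 + 1.0 × 65 × 0.2188 = 36.16 kips.
Allowable strength R_n/Ω = 36.16 / 2 = 18.1 kips.

18.1 kips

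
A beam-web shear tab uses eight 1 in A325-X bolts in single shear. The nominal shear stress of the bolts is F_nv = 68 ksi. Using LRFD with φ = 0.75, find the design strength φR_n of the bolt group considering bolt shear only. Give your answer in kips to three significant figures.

A_b = π × 1² / 4 = 0.7854 in².
R_n = F_nv · A_b · n · n_s = 68 × 0.7854 × 8 × 1 = 427.3 kips.
Design strength φR_n = 0.75 × 427.3 = 320 kips.

320 kips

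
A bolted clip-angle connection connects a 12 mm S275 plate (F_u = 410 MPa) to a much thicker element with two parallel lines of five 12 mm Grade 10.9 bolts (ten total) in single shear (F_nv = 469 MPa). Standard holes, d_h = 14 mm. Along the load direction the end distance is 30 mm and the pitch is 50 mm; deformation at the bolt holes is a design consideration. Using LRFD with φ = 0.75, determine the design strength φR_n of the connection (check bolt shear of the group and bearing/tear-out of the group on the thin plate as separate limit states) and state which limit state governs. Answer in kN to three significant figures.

398 kN (bolt shear governs)

Bolt shear: A_b = π·12²/4 = 113.1 mm²; R_n = 469 × 113.1 × 10 × 1 / 1000 = 530.4 kN → 0.75 × 530.4 = 398 kN.
Bearing (1.2 l_c t F_u ≤ 2.4 d t F_u): upper limit = 2.4·12·12·410 / 1000 = 141.7 kN.
  Edge l_c = 30 − 14/2 = 23 → r_n = 135.8 kN; interior l_c = 50 − 14 = 36 → r_n = 141.7 kN.
  R_n,bearing = 2·135.8 + 8·141.7 = 1405 kN → 0.75 × 1405 = 1050 kN.
Bolt shear governs: 398 kN.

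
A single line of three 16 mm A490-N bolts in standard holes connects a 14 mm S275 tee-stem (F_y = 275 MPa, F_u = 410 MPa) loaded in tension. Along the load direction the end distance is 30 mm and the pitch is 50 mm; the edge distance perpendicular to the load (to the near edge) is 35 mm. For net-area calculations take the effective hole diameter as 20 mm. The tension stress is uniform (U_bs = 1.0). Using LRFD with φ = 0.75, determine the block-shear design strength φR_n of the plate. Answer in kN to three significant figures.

Shear plane L_v = 30 + 2·50 = 130 mm; A_gv = 130 × 14 = 1820 mm².
A_nv = (130 − 2.5·20) × 14 = 1120 mm².
A_nt = (35 − 0.5·20) × 14 = 350 mm².
0.6 F_u A_nv = 275.5 kN; 0.6 F_y A_gv = 300.3 kN → shear rupture governs the shear term.
R_n = 275.5 + 1.0 × 410 × 350 / 1000 = 419 kN.
Design strength φR_n = 0.75 × 419 = 314 kN.

314 kN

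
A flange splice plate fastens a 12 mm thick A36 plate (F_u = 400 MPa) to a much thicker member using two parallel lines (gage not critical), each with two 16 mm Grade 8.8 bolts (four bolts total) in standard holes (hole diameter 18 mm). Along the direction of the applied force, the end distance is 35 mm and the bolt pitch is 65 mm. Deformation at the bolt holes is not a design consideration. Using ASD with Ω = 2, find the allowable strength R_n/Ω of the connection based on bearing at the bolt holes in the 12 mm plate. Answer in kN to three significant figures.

Per bolt r_n = 1.5 l_c t F_u ≤ 3.0 d t F_u; upper limit = 3.0 × 16 × 12 × 400 / 1000 = 230.4 kN.
Edge bolt: l_c = 35 − 18/2 = 26 mm → 1.5 × 26 × 12 × 400 / 1000 = 187.2 → r_n = 187.2 kN.
Interior bolts: l_c = 65 − 18 = 47 mm → 1.5 × 47 × 12 × 400 / 1000 = 338.4 → r_n = 230.4 kN.
R_n = 2 × 187.2 + 2 × 230.4 = 835.2 kN.
Allowable strength R_n/Ω = 835.2 / 2 = 418 kN.

418 kN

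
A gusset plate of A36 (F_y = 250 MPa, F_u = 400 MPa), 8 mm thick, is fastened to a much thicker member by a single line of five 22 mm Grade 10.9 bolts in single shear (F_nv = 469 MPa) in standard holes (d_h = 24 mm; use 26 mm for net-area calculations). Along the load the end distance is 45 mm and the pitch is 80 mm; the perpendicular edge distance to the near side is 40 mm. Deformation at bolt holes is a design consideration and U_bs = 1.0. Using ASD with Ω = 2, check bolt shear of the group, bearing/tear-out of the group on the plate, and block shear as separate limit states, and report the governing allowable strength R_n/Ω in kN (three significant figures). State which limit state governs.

262 kN (block shear governs)

Bolt shear: A_b = π·22²/4 = 380.1 mm²; R_n = 469 × 380.1 × 5 × 1 / 1000 = 891.4 kN → 891.4 / 2 = 446 kN.
Bearing: edge l_c = 33, r_n = 126.7 kN; interior l_c = 56, r_n = 169 kN; R_n = 126.7 + 4·169 = 802.6 kN → 401 kN.
Block shear: A_gv = 2920, A_nv = 1984, A_nt = 216 mm²; R_n = min(0.6F_uA_nv, 0.6F_yA_gv) + U_bs·F_u·A_nt = 524.4 kN → 262 kN.
Block shear governs: 262 kN.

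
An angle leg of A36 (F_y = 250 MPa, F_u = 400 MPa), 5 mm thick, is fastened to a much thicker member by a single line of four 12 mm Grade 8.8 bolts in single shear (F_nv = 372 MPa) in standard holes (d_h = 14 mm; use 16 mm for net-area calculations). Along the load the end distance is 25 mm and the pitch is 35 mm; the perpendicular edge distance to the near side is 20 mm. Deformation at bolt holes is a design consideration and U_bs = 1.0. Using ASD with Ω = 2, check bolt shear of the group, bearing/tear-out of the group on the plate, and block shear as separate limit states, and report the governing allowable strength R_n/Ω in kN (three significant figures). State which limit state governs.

56.4 kN (block shear governs)

Bolt shear: A_b = π·12²/4 = 113.1 mm²; R_n = 372 × 113.1 × 4 × 1 / 1000 = 168.3 kN → 168.3 / 2 = 84.1 kN.
Bearing: edge l_c = 18, r_n = 43.2 kN; interior l_c = 21, r_n = 50.4 kN; R_n = 43.2 + 3·50.4 = 194.4 kN → 97.2 kN.
Block shear: A_gv = 650, A_nv = 370, A_nt = 60 mm²; R_n = min(0.6F_uA_nv, 0.6F_yA_gv) + U_bs·F_u·A_nt = 112.8 kN → 56.4 kN.
Block shear governs: 56.4 kN.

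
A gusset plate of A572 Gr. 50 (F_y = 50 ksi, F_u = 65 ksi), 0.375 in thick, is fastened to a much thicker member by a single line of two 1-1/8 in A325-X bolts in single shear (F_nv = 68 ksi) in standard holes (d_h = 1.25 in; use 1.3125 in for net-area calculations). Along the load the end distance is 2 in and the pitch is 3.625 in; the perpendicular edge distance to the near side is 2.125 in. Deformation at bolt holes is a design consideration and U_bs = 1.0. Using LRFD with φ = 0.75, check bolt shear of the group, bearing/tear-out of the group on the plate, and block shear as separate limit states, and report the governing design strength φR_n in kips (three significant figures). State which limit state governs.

67 kips (block shear governs)

Bolt shear: A_b = π·1.125²/4 = 0.994 in²; R_n = 68 × 0.994 × 2 × 1 = 135.2 kips → 0.75 × 135.2 = 101 kips.
Bearing: edge l_c = 1.375, r_n = 40.22 kips; interior l_c = 2.375, r_n = 65.81 kips; R_n = 40.22 + 1·65.81 = 106 kips → 79.5 kips.
Block shear: A_gv = 2.109, A_nv = 1.371, A_nt = 0.5508 in²; R_n = min(0.6F_uA_nv, 0.6F_yA_gv) + U_bs·F_u·A_nt = 89.27 kips → 67 kips.
Block shear governs: 67 kips.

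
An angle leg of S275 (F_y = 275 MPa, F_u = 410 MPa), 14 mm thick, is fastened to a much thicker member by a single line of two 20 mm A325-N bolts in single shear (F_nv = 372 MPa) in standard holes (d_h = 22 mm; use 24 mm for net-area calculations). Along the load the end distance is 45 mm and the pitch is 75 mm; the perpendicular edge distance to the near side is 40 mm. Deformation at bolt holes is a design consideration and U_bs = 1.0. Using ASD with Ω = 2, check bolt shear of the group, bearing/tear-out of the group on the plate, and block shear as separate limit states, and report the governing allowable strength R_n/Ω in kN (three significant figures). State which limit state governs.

Bolt shear: A_b = π·20²/4 = 314.2 mm²; R_n = 372 × 314.2 × 2 × 1 / 1000 = 233.7 kN → 233.7 / 2 = 117 kN.
Bearing: edge l_c = 34, r_n = 234.2 kN; interior l_c = 53, r_n = 275.5 kN; R_n = 234.2 + 1·275.5 = 509.7 kN → 255 kN.
Block shear: A_gv = 1680, A_nv = 1176, A_nt = 392 mm²; R_n = min(0.6F_uA_nv, 0.6F_yA_gv) + U_bs·F_u·A_nt = 437.9 kN → 219 kN.
Bolt shear governs: 117 kN.

117 kN (bolt shear governs)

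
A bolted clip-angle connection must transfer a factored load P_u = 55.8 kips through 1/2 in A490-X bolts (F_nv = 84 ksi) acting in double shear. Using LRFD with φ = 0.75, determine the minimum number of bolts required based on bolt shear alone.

A_b = π·0.5²/4 = 0.1963 in².
Per-bolt design strength φR_n = 0.75 × 84 × 0.1963 × 2 = 24.74 kips.
n ≥ 55.8 / 24.74 = 2.255 → use 3 bolts.

3 bolts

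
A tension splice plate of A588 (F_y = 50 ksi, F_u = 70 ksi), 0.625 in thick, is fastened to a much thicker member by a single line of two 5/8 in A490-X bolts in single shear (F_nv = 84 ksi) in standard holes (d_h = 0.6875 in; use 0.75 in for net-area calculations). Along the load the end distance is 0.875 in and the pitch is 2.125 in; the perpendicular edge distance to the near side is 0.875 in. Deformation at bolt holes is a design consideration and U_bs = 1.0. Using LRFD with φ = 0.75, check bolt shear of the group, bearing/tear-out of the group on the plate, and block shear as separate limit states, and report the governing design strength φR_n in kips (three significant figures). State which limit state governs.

Bolt shear: A_b = π·0.625²/4 = 0.3068 in²; R_n = 84 × 0.3068 × 2 × 1 = 51.54 kips → 0.75 × 51.54 = 38.7 kips.
Bearing: edge l_c = 0.5312, r_n = 27.89 kips; interior l_c = 1.438, r_n = 65.62 kips; R_n = 27.89 + 1·65.62 = 93.52 kips → 70.1 kips.
Block shear: A_gv = 1.875, A_nv = 1.172, A_nt = 0.3125 in²; R_n = min(0.6F_uA_nv, 0.6F_yA_gv) + U_bs·F_u·A_nt = 71.09 kips → 53.3 kips.
Bolt shear governs: 38.7 kips.

38.7 kips (bolt shear governs)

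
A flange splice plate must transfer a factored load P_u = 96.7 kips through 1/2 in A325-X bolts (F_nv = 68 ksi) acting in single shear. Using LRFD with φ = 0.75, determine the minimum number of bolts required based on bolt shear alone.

A_b = π·0.5²/4 = 0.1963 in².
Per-bolt design strength φR_n = 0.75 × 68 × 0.1963 × 1 = 10.01 kips.
n ≥ 96.7 / 10.01 = 9.657 → use 10 bolts.

10 bolts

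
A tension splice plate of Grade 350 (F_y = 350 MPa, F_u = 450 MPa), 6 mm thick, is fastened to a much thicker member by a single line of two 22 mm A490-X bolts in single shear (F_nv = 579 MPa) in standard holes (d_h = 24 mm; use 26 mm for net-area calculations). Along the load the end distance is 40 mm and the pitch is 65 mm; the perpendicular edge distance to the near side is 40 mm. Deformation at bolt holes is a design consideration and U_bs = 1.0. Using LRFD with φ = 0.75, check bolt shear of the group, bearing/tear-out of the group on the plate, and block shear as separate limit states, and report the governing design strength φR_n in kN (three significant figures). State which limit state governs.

Bolt shear: A_b = π·22²/4 = 380.1 mm²; R_n = 579 × 380.1 × 2 × 1 / 1000 = 440.2 kN → 0.75 × 440.2 = 330 kN.
Bearing: edge l_c = 28, r_n = 90.72 kN; interior l_c = 41, r_n = 132.8 kN; R_n = 90.72 + 1·132.8 = 223.6 kN → 168 kN.
Block shear: A_gv = 630, A_nv = 396, A_nt = 162 mm²; R_n = min(0.6F_uA_nv, 0.6F_yA_gv) + U_bs·F_u·A_nt = 179.8 kN → 135 kN.
Block shear governs: 135 kN.

135 kN (block shear governs)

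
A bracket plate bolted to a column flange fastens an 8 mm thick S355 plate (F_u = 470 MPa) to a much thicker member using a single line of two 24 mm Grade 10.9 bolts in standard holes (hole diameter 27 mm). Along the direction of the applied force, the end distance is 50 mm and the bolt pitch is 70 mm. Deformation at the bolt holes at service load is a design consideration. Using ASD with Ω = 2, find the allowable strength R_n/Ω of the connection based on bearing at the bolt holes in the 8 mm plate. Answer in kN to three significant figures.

Per bolt r_n = 1.2 l_c t F_u ≤ 2.4 d t F_u; upper limit = 2.4 × 24 × 8 × 470 / 1000 = 216.6 kN.
Edge bolt: l_c = 50 − 27/2 = 36.5 mm → 1.2 × 36.5 × 8 × 470 / 1000 = 164.7 → r_n = 164.7 kN.
Interior bolts: l_c = 70 − 27 = 43 mm → 1.2 × 43 × 8 × 470 / 1000 = 194 → r_n = 194 kN.
R_n = 1 × 164.7 + 1 × 194 = 358.7 kN.
Allowable strength R_n/Ω = 358.7 / 2 = 179 kN.

179 kN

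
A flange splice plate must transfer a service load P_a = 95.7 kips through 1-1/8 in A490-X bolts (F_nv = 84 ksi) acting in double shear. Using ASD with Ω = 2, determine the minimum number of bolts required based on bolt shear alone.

2 bolts

A_b = π·1.125²/4 = 0.994 in².
Per-bolt allowable strength R_n/Ω = 84 × 0.994 × 2 / 2 = 83.5 kips.
n ≥ 95.7 / 83.5 = 1.146 → use 2 bolts.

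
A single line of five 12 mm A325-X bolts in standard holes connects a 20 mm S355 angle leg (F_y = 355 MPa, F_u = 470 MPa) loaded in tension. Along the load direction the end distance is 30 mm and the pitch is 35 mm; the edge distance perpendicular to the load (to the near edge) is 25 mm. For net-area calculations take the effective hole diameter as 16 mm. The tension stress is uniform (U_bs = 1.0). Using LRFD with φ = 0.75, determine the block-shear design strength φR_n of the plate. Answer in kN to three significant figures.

534 kN

Shear plane L_v = 30 + 4·35 = 170 mm; A_gv = 170 × 20 = 3400 mm².
A_nv = (170 − 4.5·16) × 20 = 1960 mm².
A_nt = (25 − 0.5·16) × 20 = 340 mm².
0.6 F_u A_nv = 552.7 kN; 0.6 F_y A_gv = 724.2 kN → shear rupture governs the shear term.
R_n = 552.7 + 1.0 × 470 × 340 / 1000 = 712.5 kN.
Design strength φR_n = 0.75 × 712.5 = 534 kN.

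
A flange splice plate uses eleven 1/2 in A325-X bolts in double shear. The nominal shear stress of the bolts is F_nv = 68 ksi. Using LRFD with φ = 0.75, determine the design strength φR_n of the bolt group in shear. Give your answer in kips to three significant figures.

A_b = π × 0.5² / 4 = 0.1963 in².
R_n = F_nv · A_b · n · n_s = 68 × 0.1963 × 11 × 2 = 293.7 kips.
Design strength φR_n = 0.75 × 293.7 = 220 kips.

220 kips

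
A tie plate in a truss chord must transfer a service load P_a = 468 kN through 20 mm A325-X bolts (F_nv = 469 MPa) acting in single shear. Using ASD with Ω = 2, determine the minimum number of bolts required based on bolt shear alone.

7 bolts

A_b = π·20²/4 = 314.2 mm².
Per-bolt allowable strength R_n/Ω = 469 × 314.2 × 1 / 1000 / 2 = 73.67 kN.
n ≥ 468 / 73.67 = 6.353 → use 7 bolts.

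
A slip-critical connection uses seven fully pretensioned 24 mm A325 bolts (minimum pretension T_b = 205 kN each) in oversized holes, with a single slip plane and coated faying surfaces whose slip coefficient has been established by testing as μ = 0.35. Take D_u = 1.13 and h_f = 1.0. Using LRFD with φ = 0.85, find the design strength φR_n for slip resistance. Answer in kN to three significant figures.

R_n = μ · D_u · h_f · T_b · n_s · n_b = 0.35 × 1.13 × 1.0 × 205 × 1 × 7 = 567.5 kN.
Design strength φR_n = 0.85 × 567.5 = 482 kN.

482 kN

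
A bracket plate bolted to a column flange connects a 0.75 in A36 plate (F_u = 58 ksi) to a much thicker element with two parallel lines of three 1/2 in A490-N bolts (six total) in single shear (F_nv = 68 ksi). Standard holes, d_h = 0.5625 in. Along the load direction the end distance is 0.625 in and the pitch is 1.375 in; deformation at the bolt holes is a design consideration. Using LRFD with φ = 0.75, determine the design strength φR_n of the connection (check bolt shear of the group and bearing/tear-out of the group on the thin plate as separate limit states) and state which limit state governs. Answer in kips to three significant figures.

60.1 kips (bolt shear governs)

Bolt shear: A_b = π·0.5²/4 = 0.1963 in²; R_n = 68 × 0.1963 × 6 × 1 = 80.11 kips → 0.75 × 80.11 = 60.1 kips.
Bearing (1.2 l_c t F_u ≤ 2.4 d t F_u): upper limit = 2.4·0.5·0.75·58 = 52.2 kips.
  Edge l_c = 0.625 − 0.5625/2 = 0.3438 → r_n = 17.94 kips; interior l_c = 1.375 − 0.5625 = 0.8125 → r_n = 42.41 kips.
  R_n,bearing = 2·17.94 + 4·42.41 = 205.5 kips → 0.75 × 205.5 = 154 kips.
Bolt shear governs: 60.1 kips.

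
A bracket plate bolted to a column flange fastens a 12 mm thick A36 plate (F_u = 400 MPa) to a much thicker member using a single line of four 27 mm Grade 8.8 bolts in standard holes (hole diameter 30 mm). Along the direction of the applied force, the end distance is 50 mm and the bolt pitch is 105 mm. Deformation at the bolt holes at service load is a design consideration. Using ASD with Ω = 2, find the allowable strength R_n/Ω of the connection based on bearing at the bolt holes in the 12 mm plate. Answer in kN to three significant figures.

Per bolt r_n = 1.2 l_c t F_u ≤ 2.4 d t F_u; upper limit = 2.4 × 27 × 12 × 400 / 1000 = 311 kN.
Edge bolt: l_c = 50 − 30/2 = 35 mm → 1.2 × 35 × 12 × 400 / 1000 = 201.6 → r_n = 201.6 kN.
Interior bolts: l_c = 105 − 30 = 75 mm → 1.2 × 75 × 12 × 400 / 1000 = 432 → r_n = 311 kN.
R_n = 1 × 201.6 + 3 × 311 = 1135 kN.
Allowable strength R_n/Ω = 1135 / 2 = 567 kN.

567 kN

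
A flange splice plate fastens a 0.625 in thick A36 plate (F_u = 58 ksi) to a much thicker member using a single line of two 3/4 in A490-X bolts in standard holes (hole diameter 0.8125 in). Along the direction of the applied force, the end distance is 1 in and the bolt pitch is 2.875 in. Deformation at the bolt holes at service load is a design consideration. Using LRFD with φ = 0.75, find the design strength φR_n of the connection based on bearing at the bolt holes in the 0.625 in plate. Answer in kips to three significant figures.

68.3 kips

Per bolt r_n = 1.2 l_c t F_u ≤ 2.4 d t F_u; upper limit = 2.4 × 0.75 × 0.625 × 58 = 65.25 kips.
Edge bolt: l_c = 1 − 0.8125/2 = 0.5938 in → 1.2 × 0.5938 × 0.625 × 58 = 25.83 → r_n = 25.83 kips.
Interior bolts: l_c = 2.875 − 0.8125 = 2.062 in → 1.2 × 2.062 × 0.625 × 58 = 89.72 → r_n = 65.25 kips.
R_n = 1 × 25.83 + 1 × 65.25 = 91.08 kips.
Design strength φR_n = 0.75 × 91.08 = 68.3 kips.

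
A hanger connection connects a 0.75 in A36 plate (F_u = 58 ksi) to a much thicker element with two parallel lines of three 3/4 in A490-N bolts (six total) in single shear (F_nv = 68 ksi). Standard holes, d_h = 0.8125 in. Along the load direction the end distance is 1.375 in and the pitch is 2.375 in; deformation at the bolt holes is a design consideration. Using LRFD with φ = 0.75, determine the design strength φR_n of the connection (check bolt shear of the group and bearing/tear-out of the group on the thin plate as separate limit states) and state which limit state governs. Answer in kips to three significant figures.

135 kips (bolt shear governs)

Bolt shear: A_b = π·0.75²/4 = 0.4418 in²; R_n = 68 × 0.4418 × 6 × 1 = 180.2 kips → 0.75 × 180.2 = 135 kips.
Bearing (1.2 l_c t F_u ≤ 2.4 d t F_u): upper limit = 2.4·0.75·0.75·58 = 78.3 kips.
  Edge l_c = 1.375 − 0.8125/2 = 0.9688 → r_n = 50.57 kips; interior l_c = 2.375 − 0.8125 = 1.562 → r_n = 78.3 kips.
  R_n,bearing = 2·50.57 + 4·78.3 = 414.3 kips → 0.75 × 414.3 = 311 kips.
Bolt shear governs: 135 kips.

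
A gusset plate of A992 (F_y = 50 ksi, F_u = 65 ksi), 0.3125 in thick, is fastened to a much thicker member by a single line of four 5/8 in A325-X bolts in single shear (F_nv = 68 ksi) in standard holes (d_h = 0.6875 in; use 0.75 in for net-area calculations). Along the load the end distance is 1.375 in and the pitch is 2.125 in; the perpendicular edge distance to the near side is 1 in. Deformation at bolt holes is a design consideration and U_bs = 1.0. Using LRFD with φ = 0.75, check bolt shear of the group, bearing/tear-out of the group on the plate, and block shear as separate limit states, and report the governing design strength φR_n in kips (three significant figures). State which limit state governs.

56.4 kips (block shear governs)

Bolt shear: A_b = π·0.625²/4 = 0.3068 in²; R_n = 68 × 0.3068 × 4 × 1 = 83.45 kips → 0.75 × 83.45 = 62.6 kips.
Bearing: edge l_c = 1.031, r_n = 25.14 kips; interior l_c = 1.438, r_n = 30.47 kips; R_n = 25.14 + 3·30.47 = 116.5 kips → 87.4 kips.
Block shear: A_gv = 2.422, A_nv = 1.602, A_nt = 0.1953 in²; R_n = min(0.6F_uA_nv, 0.6F_yA_gv) + U_bs·F_u·A_nt = 75.16 kips → 56.4 kips.
Block shear governs: 56.4 kips.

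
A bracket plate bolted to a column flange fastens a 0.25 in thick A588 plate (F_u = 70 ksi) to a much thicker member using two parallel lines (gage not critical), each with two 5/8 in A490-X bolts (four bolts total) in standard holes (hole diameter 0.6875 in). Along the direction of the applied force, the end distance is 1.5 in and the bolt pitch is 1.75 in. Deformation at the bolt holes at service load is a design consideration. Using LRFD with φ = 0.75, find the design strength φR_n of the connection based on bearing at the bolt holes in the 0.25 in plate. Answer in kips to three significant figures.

69.9 kips

Per bolt r_n = 1.2 l_c t F_u ≤ 2.4 d t F_u; upper limit = 2.4 × 0.625 × 0.25 × 70 = 26.25 kips.
Edge bolt: l_c = 1.5 − 0.6875/2 = 1.156 in → 1.2 × 1.156 × 0.25 × 70 = 24.28 → r_n = 24.28 kips.
Interior bolts: l_c = 1.75 − 0.6875 = 1.062 in → 1.2 × 1.062 × 0.25 × 70 = 22.31 → r_n = 22.31 kips.
R_n = 2 × 24.28 + 2 × 22.31 = 93.19 kips.
Design strength φR_n = 0.75 × 93.19 = 69.9 kips.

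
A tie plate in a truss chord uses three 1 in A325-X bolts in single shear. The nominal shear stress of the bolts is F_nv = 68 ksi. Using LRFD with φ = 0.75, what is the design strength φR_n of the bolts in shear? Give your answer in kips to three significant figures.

A_b = π × 1² / 4 = 0.7854 in².
R_n = F_nv · A_b · n · n_s = 68 × 0.7854 × 3 × 1 = 160.2 kips.
Design strength φR_n = 0.75 × 160.2 = 120 kips.

120 kips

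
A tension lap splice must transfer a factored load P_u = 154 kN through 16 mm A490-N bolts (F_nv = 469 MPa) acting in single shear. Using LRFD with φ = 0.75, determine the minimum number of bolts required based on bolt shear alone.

A_b = π·16²/4 = 201.1 mm².
Per-bolt design strength φR_n = 0.75 × 469 × 201.1 × 1 / 1000 = 70.72 kN.
n ≥ 154 / 70.72 = 2.177 → use 3 bolts.

3 bolts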